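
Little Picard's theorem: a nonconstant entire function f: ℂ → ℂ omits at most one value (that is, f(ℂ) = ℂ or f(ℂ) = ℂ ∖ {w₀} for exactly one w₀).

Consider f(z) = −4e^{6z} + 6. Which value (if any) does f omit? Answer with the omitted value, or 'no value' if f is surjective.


Little Picard bounds the complement of f(ℂ) to at most one point.
e^{6z} is never zero on ℂ, so -4·e^{6z} takes every value in ℂ ∖ {0}. Adding 6 shifts the range to ℂ ∖ {6}. Thus f omits exactly the value 6.

Omitted value: 6.


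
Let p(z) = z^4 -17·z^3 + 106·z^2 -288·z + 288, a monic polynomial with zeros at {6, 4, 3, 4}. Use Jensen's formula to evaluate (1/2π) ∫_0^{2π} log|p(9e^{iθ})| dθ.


Zeros: 3, 4, 4, 6; r = 9.
Inside |z| < r: 3, 4, 4, 6. Outside (|z| ≥ r): ∅.
p(0) = 288, so log|p(0)| = log(288) = 5.6630.
Apply Jensen: I(r) = log|p(0)| + Σ_k log(r/|z_k|), summed over zeros inside |z| < r.
  log(r/|z_k|) for z_k = 6: log(9/6) = 0.4055
  log(r/|z_k|) for z_k = 4: log(9/4) = 0.8109
  log(r/|z_k|) for z_k = 3: log(9/3) = 1.0986
  log(r/|z_k|) for z_k = 4: log(9/4) = 0.8109
Sum over inside zeros: 3.1259.
I(r) = log|p(0)| + (inside sum) = 5.6630 + 3.1259 = 8.7889.
Closed form (all zeros inside, monic): I(r) = n·log(r) = 4·log(9) = 8.7889. ✓

I(r) ≈ 8.7889.


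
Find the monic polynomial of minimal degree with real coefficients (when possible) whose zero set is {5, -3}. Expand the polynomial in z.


The polynomial is p(z) = ∏_{α ∈ S} (z − α), where S = {5, -3}.
Expanding the product yields: p(z) = z^2 -2·z -15.
The resulting polynomial has degree 2 and real coefficients as required.

p(z) = z^2 -2·z -15.


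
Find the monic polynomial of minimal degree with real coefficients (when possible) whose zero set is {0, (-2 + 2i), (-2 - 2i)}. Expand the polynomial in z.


The polynomial is p(z) = ∏_{α ∈ S} (z − α), where S = {0, (-2 + 2i), (-2 - 2i)}.
Expanding the product yields: p(z) = z^3 + 4·z^2 + 8·z.
Note conjugate pairs combine to real quadratics: (z − (-2+2i))(z − (-2−2i)) = z² + 4z + 8.
The resulting polynomial has degree 3 and real coefficients as required.

p(z) = z^3 + 4·z^2 + 8·z.


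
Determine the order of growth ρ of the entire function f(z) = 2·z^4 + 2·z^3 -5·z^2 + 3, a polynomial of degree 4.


|f(z)| ≤ Σ|c_k|·r^k = O(r^4) as r → ∞. Polynomial growth is O(e^{r^ε}) for every ε > 0 (since r^4/e^{r^ε} → 0), so ρ ≤ ε for all ε > 0, i.e. ρ = 0. Every nonconstant polynomial has order 0.
Therefore ρ = 0.

Order ρ = 0.


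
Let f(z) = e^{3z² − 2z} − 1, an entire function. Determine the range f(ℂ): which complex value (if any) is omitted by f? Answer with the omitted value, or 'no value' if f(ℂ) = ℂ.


Little Picard bounds the complement of f(ℂ) to at most one point.
The exponent g(z) = 3z² − 2z is a nonconstant polynomial, hence surjective onto ℂ. So e^{g(z)} takes every value in {e^w : w ∈ ℂ} = ℂ ∖ {0}. Adding -1 shifts the range to ℂ ∖ {-1}. f omits exactly -1.

Omitted value: -1.


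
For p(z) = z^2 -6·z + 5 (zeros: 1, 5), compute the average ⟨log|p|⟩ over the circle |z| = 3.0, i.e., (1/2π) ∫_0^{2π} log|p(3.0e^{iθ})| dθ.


Zeros: 1, 5; r = 3.0.
Inside |z| < r: 1. Outside (|z| ≥ r): 5.
p(0) = 5, so log|p(0)| = log(5) = 1.6094.
Apply Jensen: I(r) = log|p(0)| + Σ_k log(r/|z_k|), summed over zeros inside |z| < r.
  log(r/|z_k|) for z_k = 1: log(3.0/1) = 1.0986
  Outside zeros (5) contribute nothing to the Jensen sum.
Sum over inside zeros: 1.0986.
I(r) = log|p(0)| + (inside sum) = 1.6094 + 1.0986 = 2.7081.
Note: since some zeros are outside |z| ≤ r, the simplified n·log(r) form does NOT apply — only the inside zeros contribute.

I(r) ≈ 2.7081.


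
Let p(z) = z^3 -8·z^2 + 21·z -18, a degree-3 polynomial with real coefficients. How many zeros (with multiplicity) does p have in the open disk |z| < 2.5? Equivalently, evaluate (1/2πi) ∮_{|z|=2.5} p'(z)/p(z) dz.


The zeros of p are: 3, 3, 2.
Their magnitudes are: 3, 3, 2.
Zeros with |z| < R = 2.5: 2.
Count = 1.
By the argument principle, (1/2πi) ∮_{|z|=R} p'(z)/p(z) dz equals exactly this count.

Number of zeros inside |z| < 2.5: 1.


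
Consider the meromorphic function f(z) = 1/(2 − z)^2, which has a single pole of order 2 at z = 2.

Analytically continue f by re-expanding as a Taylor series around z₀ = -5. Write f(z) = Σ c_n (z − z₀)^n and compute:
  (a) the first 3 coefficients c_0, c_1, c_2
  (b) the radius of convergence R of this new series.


Let w = z − z₀, so z = z₀ + w.
Then 2 − z = 2 − (z₀ + w) = (2 − z₀) − w = 7 − w.
f(z) = 1/(7 − w)^2 = (1/(7)^2) · (1 − w/(7))^{−2}.
By the binomial series (1−u)^{−2} = Σ_{n≥0} C(n+1, 1) u^n for |u|<1, with u = w/(7):
  c_n = C(n+1, 1) / (7)^(n+2).
  c_0 = 1/(7)^2 = 1/49.
  c_1 = 2/(7)^3 = 2/343.
  c_2 = 3/(7)^4 = 3/2401.
The series is valid for |w/d| < 1, i.e. |z − z₀| < |d|.
Radius of convergence: R = |2 − z₀| = |7| = 7 (distance from z₀ to the singularity z = 2).

c_0 = 1/49, c_1 = 2/343, c_2 = 3/2401; R = 7.


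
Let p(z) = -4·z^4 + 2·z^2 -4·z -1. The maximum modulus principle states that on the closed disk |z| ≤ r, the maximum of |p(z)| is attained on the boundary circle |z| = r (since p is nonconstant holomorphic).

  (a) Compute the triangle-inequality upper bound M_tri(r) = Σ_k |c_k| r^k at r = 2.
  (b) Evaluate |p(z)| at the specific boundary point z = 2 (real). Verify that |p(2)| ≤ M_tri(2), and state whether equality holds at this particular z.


Coefficients: c_0 = -1, c_1 = -4, c_2 = 2, c_3 = 0, c_4 = -4. Radius r = 2.
Part (a). Triangle bound: M_tri(r) = Σ_k |c_k| r^k
  = |-1|·2^0 + |-4|·2^1 + |2|·2^2 + |0|·2^3 + |-4|·2^4
  = 1 + 8 + 8 + 0 + 64 = 81.
This bounds M(r) := max_{|z|=r} |p(z)| from above; equality holds iff all terms c_k z^k can be made to align in phase at a single z on |z|=r.
Part (b). At z = 2 (real, on the circle |z| = r):
  p(2) = (-1)·2^0 + (-4)·2^1 + (2)·2^2 + (0)·2^3 + (-4)·2^4 = -65.
  |p(2)| = 65.
Check: |p(2)| = 65 ≤ 81 = M_tri(2). ✓ Equality does not hold at z = 2 (the coefficients have mixed signs, so the terms do not all align in phase there).

M_tri(2) = 81; |p(2)| = 65; equality at z=2: no.


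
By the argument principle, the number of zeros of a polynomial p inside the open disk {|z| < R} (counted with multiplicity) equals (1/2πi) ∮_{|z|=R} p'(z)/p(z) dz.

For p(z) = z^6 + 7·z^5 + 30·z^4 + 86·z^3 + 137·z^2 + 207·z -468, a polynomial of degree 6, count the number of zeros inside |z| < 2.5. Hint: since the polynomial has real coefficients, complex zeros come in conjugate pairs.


The zeros of p are: 1, (0 + 3i), (0 - 3i), -4, (-2 + 3i), (-2 - 3i).
Their magnitudes are: 1, 3, 3, 4, 3.606, 3.606.
Zeros with |z| < R = 2.5: 1.
Count = 1.
By the argument principle, (1/2πi) ∮_{|z|=R} p'(z)/p(z) dz equals exactly this count.

Number of zeros inside |z| < 2.5: 1.


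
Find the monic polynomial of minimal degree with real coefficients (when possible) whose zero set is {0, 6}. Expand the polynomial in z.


The polynomial is p(z) = ∏_{α ∈ S} (z − α), where S = {0, 6}.
Expanding the product yields: p(z) = z^2 -6·z.
The resulting polynomial has degree 2 and real coefficients as required.

p(z) = z^2 -6·z.


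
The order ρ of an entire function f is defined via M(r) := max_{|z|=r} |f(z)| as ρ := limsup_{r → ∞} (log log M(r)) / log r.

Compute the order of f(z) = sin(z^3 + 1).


Write sin(w) = (e^{iw} ± e^{−iw})/(2 or 2i), so |sin(w)| ≤ e^{|w|}. With w = z^3 + 1, |w| ≤ 1r^3 + 1 on |z|=r, giving M(r) ≤ e^{1r^3 + 1} and ρ ≤ 3. For the lower bound, choose z on |z|=r with 1z^3 purely imaginary of modulus 1r^3; then |sin(z^3 + 1)| grows like e^{1r^3}/2, so ρ ≥ 3. Hence ρ = 3.
Therefore ρ = 3.

Order ρ = 3.


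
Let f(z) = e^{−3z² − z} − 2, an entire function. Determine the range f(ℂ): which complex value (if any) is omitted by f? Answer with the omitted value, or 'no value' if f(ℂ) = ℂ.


Little Picard bounds the complement of f(ℂ) to at most one point.
The exponent g(z) = −3z² − z is a nonconstant polynomial, hence surjective onto ℂ. So e^{g(z)} takes every value in {e^w : w ∈ ℂ} = ℂ ∖ {0}. Adding -2 shifts the range to ℂ ∖ {-2}. f omits exactly -2.

Omitted value: -2.


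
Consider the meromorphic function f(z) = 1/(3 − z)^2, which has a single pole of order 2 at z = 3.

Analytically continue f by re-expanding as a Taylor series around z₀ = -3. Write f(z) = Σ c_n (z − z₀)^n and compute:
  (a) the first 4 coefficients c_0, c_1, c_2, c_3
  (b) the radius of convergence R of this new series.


Let w = z − z₀, so z = z₀ + w.
Then 3 − z = 3 − (z₀ + w) = (3 − z₀) − w = 6 − w.
f(z) = 1/(6 − w)^2 = (1/(6)^2) · (1 − w/(6))^{−2}.
By the binomial series (1−u)^{−2} = Σ_{n≥0} C(n+1, 1) u^n for |u|<1, with u = w/(6):
  c_n = C(n+1, 1) / (6)^(n+2).
  c_0 = 1/(6)^2 = 1/36.
  c_1 = 2/(6)^3 = 1/108.
  c_2 = 3/(6)^4 = 1/432.
  c_3 = 4/(6)^5 = 1/1944.
The series is valid for |w/d| < 1, i.e. |z − z₀| < |d|.
Radius of convergence: R = |3 − z₀| = |6| = 6 (distance from z₀ to the singularity z = 3).

c_0 = 1/36, c_1 = 1/108, c_2 = 1/432, c_3 = 1/1944; R = 6.


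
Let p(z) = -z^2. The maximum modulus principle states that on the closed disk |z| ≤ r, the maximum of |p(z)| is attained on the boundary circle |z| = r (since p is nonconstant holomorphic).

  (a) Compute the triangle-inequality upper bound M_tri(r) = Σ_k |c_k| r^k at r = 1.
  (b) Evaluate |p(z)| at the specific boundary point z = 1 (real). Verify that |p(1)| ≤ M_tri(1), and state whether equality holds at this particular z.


Coefficients: c_0 = 0, c_1 = 0, c_2 = -1. Radius r = 1.
Part (a). Triangle bound: M_tri(r) = Σ_k |c_k| r^k
  = |0|·1^0 + |0|·1^1 + |-1|·1^2
  = 0 + 0 + 1 = 1.
This bounds M(r) := max_{|z|=r} |p(z)| from above; equality holds iff all terms c_k z^k can be made to align in phase at a single z on |z|=r.
Part (b). At z = 1 (real, on the circle |z| = r):
  p(1) = (0)·1^0 + (0)·1^1 + (-1)·1^2 = -1.
  |p(1)| = 1.
Since all nonzero coefficients share the same sign, |p(1)| = 1 = M_tri(1); the triangle bound is attained at z = 1, so in fact M(r) = 1.

M_tri(1) = 1; |p(1)| = 1; equality at z=1: yes.


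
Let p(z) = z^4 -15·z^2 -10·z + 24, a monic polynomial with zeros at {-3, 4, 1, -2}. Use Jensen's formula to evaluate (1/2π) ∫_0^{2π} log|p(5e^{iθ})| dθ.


Zeros: -3, -2, 1, 4; r = 5.
Inside |z| < r: -3, -2, 1, 4. Outside (|z| ≥ r): ∅.
p(0) = 24, so log|p(0)| = log(24) = 3.1781.
Apply Jensen: I(r) = log|p(0)| + Σ_k log(r/|z_k|), summed over zeros inside |z| < r.
  log(r/|z_k|) for z_k = -3: log(5/3) = 0.5108
  log(r/|z_k|) for z_k = 4: log(5/4) = 0.2231
  log(r/|z_k|) for z_k = 1: log(5/1) = 1.6094
  log(r/|z_k|) for z_k = -2: log(5/2) = 0.9163
Sum over inside zeros: 3.2597.
I(r) = log|p(0)| + (inside sum) = 3.1781 + 3.2597 = 6.4378.
Closed form (all zeros inside, monic): I(r) = n·log(r) = 4·log(5) = 6.4378. ✓

I(r) ≈ 6.4378.


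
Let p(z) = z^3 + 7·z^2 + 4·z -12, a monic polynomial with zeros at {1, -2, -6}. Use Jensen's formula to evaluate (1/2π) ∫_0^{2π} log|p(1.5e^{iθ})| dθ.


Zeros: -6, -2, 1; r = 1.5.
Inside |z| < r: 1. Outside (|z| ≥ r): -6, -2.
p(0) = -12, so log|p(0)| = log(12) = 2.4849.
Apply Jensen: I(r) = log|p(0)| + Σ_k log(r/|z_k|), summed over zeros inside |z| < r.
  log(r/|z_k|) for z_k = 1: log(1.5/1) = 0.4055
  Outside zeros (-6, -2) contribute nothing to the Jensen sum.
Sum over inside zeros: 0.4055.
I(r) = log|p(0)| + (inside sum) = 2.4849 + 0.4055 = 2.8904.
Note: since some zeros are outside |z| ≤ r, the simplified n·log(r) form does NOT apply — only the inside zeros contribute.

I(r) ≈ 2.8904.


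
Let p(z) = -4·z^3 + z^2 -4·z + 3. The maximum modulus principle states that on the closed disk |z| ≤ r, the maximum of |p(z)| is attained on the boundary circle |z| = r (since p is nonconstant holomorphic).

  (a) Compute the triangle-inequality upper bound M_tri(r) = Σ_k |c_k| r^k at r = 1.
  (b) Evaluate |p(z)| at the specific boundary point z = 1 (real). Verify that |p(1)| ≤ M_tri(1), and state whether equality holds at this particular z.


Coefficients: c_0 = 3, c_1 = -4, c_2 = 1, c_3 = -4. Radius r = 1.
Part (a). Triangle bound: M_tri(r) = Σ_k |c_k| r^k
  = |3|·1^0 + |-4|·1^1 + |1|·1^2 + |-4|·1^3
  = 3 + 4 + 1 + 4 = 12.
This bounds M(r) := max_{|z|=r} |p(z)| from above; equality holds iff all terms c_k z^k can be made to align in phase at a single z on |z|=r.
Part (b). At z = 1 (real, on the circle |z| = r):
  p(1) = (3)·1^0 + (-4)·1^1 + (1)·1^2 + (-4)·1^3 = -4.
  |p(1)| = 4.
Check: |p(1)| = 4 ≤ 12 = M_tri(1). ✓ Equality does not hold at z = 1 (the coefficients have mixed signs, so the terms do not all align in phase there).

M_tri(1) = 12; |p(1)| = 4; equality at z=1: no.


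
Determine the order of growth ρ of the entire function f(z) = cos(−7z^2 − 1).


Write cos(w) = (e^{iw} ± e^{−iw})/(2 or 2i), so |cos(w)| ≤ e^{|w|}. With w = −7z^2 − 1, |w| ≤ 7r^2 + 1 on |z|=r, giving M(r) ≤ e^{7r^2 + 1} and ρ ≤ 2. For the lower bound, choose z on |z|=r with -7z^2 purely imaginary of modulus 7r^2; then |cos(−7z^2 − 1)| grows like e^{7r^2}/2, so ρ ≥ 2. Hence ρ = 2.
Therefore ρ = 2.

Order ρ = 2.


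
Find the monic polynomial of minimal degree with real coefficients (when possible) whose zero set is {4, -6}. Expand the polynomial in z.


The polynomial is p(z) = ∏_{α ∈ S} (z − α), where S = {4, -6}.
Expanding the product yields: p(z) = z^2 + 2·z -24.
The resulting polynomial has degree 2 and real coefficients as required.

p(z) = z^2 + 2·z -24.


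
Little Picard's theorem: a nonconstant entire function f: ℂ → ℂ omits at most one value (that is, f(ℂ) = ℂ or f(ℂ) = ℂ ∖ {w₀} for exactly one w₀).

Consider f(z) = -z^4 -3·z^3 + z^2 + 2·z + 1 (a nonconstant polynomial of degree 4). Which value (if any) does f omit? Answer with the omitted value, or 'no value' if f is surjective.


Little Picard bounds the complement of f(ℂ) to at most one point.
For every w ∈ ℂ, the equation p(z) − w = 0 is a nonconstant polynomial in z and hence has at least one root by the fundamental theorem of algebra. So p is surjective onto ℂ, omitting no value.

Omitted value: no value.


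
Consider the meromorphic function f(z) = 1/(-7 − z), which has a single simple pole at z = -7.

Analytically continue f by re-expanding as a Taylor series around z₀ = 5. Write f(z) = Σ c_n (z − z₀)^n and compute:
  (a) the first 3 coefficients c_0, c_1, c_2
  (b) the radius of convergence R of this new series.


Let w = z − z₀, so z = z₀ + w.
Then -7 − z = -7 − (z₀ + w) = (-7 − z₀) − w = -12 − w.
f(z) = 1/(-12 − w) = (1/(-12)) · 1/(1 − w/(-12)) = Σ_{n≥0} w^n / (-12)^(n+1).
So c_n = 1/(-12)^(n+1):
  c_0 = 1/(-12)^1 = -1/12.
  c_1 = 1/(-12)^2 = 1/144.
  c_2 = 1/(-12)^3 = -1/1728.
The series is valid for |w/d| < 1, i.e. |z − z₀| < |d|.
Radius of convergence: R = |-7 − z₀| = |-12| = 12 (distance from z₀ to the singularity z = -7).

c_0 = -1/12, c_1 = 1/144, c_2 = -1/1728; R = 12.


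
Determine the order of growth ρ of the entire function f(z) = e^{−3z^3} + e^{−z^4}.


Each summand is entire of order 3 and 4 respectively (as in the single-exponential case). The order of a sum is at most the max of the orders, so ρ ≤ 4. For the lower bound: on |z|=r choose arg z so that -1z^4 is real positive; then |e^{-1z^4}| = e^{1r^4} while |e^{-3z^3}| ≤ e^{3r^3} = o(e^{1r^4}). So |f| ≥ e^{1r^4}(1 − o(1)) and ρ ≥ 4. Hence ρ = max(3, 4) = 4.
Therefore ρ = 4.

Order ρ = 4.


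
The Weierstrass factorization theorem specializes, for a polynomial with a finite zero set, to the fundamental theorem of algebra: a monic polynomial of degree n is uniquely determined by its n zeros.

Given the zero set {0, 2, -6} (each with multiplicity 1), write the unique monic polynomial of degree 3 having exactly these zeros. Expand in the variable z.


The polynomial is p(z) = ∏_{α ∈ S} (z − α), where S = {0, 2, -6}.
Expanding the product yields: p(z) = z^3 + 4·z^2 -12·z.
The resulting polynomial has degree 3 and real coefficients as required.

p(z) = z^3 + 4·z^2 -12·z.


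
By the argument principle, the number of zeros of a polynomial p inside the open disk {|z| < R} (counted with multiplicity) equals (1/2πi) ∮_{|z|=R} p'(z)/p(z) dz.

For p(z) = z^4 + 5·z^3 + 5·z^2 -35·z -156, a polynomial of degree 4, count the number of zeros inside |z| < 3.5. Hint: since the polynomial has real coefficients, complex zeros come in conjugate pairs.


The zeros of p are: -4, (-2 + 3i), (-2 - 3i), 3.
Their magnitudes are: 4, 3.606, 3.606, 3.
Zeros with |z| < R = 3.5: 3.
Count = 1.
By the argument principle, (1/2πi) ∮_{|z|=R} p'(z)/p(z) dz equals exactly this count.

Number of zeros inside |z| < 3.5: 1.


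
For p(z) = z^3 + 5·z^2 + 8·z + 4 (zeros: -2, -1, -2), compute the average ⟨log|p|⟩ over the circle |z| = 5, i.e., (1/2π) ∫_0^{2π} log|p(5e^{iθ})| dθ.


Zeros: -2, -2, -1; r = 5.
Inside |z| < r: -2, -2, -1. Outside (|z| ≥ r): ∅.
p(0) = 4, so log|p(0)| = log(4) = 1.3863.
Apply Jensen: I(r) = log|p(0)| + Σ_k log(r/|z_k|), summed over zeros inside |z| < r.
  log(r/|z_k|) for z_k = -2: log(5/2) = 0.9163
  log(r/|z_k|) for z_k = -1: log(5/1) = 1.6094
  log(r/|z_k|) for z_k = -2: log(5/2) = 0.9163
Sum over inside zeros: 3.4420.
I(r) = log|p(0)| + (inside sum) = 1.3863 + 3.4420 = 4.8283.
Closed form (all zeros inside, monic): I(r) = n·log(r) = 3·log(5) = 4.8283. ✓

I(r) ≈ 4.8283.


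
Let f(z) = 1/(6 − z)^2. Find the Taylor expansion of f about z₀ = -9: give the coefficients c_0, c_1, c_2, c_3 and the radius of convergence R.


Let w = z − z₀, so z = z₀ + w.
Then 6 − z = 6 − (z₀ + w) = (6 − z₀) − w = 15 − w.
f(z) = 1/(15 − w)^2 = (1/(15)^2) · (1 − w/(15))^{−2}.
By the binomial series (1−u)^{−2} = Σ_{n≥0} C(n+1, 1) u^n for |u|<1, with u = w/(15):
  c_n = C(n+1, 1) / (15)^(n+2).
  c_0 = 1/(15)^2 = 1/225.
  c_1 = 2/(15)^3 = 2/3375.
  c_2 = 3/(15)^4 = 1/16875.
  c_3 = 4/(15)^5 = 4/759375.
The series is valid for |w/d| < 1, i.e. |z − z₀| < |d|.
Radius of convergence: R = |6 − z₀| = |15| = 15 (distance from z₀ to the singularity z = 6).

c_0 = 1/225, c_1 = 2/3375, c_2 = 1/16875, c_3 = 4/759375; R = 15.


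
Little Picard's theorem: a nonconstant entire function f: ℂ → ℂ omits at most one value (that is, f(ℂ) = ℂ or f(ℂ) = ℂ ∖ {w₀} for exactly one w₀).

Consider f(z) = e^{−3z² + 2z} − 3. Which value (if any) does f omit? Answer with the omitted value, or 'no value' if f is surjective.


Little Picard bounds the complement of f(ℂ) to at most one point.
The exponent g(z) = −3z² + 2z is a nonconstant polynomial, hence surjective onto ℂ. So e^{g(z)} takes every value in {e^w : w ∈ ℂ} = ℂ ∖ {0}. Adding -3 shifts the range to ℂ ∖ {-3}. f omits exactly -3.

Omitted value: -3.


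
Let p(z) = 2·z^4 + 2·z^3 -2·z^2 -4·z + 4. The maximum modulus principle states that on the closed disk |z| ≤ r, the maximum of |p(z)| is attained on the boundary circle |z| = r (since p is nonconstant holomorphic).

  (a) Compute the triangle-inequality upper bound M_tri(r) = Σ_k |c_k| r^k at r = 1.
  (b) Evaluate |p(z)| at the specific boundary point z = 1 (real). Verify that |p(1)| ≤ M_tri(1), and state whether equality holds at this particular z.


Coefficients: c_0 = 4, c_1 = -4, c_2 = -2, c_3 = 2, c_4 = 2. Radius r = 1.
Part (a). Triangle bound: M_tri(r) = Σ_k |c_k| r^k
  = |4|·1^0 + |-4|·1^1 + |-2|·1^2 + |2|·1^3 + |2|·1^4
  = 4 + 4 + 2 + 2 + 2 = 14.
This bounds M(r) := max_{|z|=r} |p(z)| from above; equality holds iff all terms c_k z^k can be made to align in phase at a single z on |z|=r.
Part (b). At z = 1 (real, on the circle |z| = r):
  p(1) = (4)·1^0 + (-4)·1^1 + (-2)·1^2 + (2)·1^3 + (2)·1^4 = 2.
  |p(1)| = 2.
Check: |p(1)| = 2 ≤ 14 = M_tri(1). ✓ Equality does not hold at z = 1 (the coefficients have mixed signs, so the terms do not all align in phase there).

M_tri(1) = 14; |p(1)| = 2; equality at z=1: no.


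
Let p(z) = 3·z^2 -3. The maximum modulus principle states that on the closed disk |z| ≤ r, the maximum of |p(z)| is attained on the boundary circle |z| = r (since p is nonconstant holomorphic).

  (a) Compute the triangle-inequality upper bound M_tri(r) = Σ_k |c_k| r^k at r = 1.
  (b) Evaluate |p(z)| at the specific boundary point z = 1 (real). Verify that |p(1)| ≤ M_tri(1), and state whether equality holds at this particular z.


Coefficients: c_0 = -3, c_1 = 0, c_2 = 3. Radius r = 1.
Part (a). Triangle bound: M_tri(r) = Σ_k |c_k| r^k
  = |-3|·1^0 + |0|·1^1 + |3|·1^2
  = 3 + 0 + 3 = 6.
This bounds M(r) := max_{|z|=r} |p(z)| from above; equality holds iff all terms c_k z^k can be made to align in phase at a single z on |z|=r.
Part (b). At z = 1 (real, on the circle |z| = r):
  p(1) = (-3)·1^0 + (0)·1^1 + (3)·1^2 = 0.
  |p(1)| = 0.
Check: |p(1)| = 0 ≤ 6 = M_tri(1). ✓ Equality does not hold at z = 1 (the coefficients have mixed signs, so the terms do not all align in phase there).

M_tri(1) = 6; |p(1)| = 0; equality at z=1: no.


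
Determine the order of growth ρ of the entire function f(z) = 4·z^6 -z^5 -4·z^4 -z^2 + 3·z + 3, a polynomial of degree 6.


|f(z)| ≤ Σ|c_k|·r^k = O(r^6) as r → ∞. Polynomial growth is O(e^{r^ε}) for every ε > 0 (since r^6/e^{r^ε} → 0), so ρ ≤ ε for all ε > 0, i.e. ρ = 0. Every nonconstant polynomial has order 0.
Therefore ρ = 0.

Order ρ = 0.


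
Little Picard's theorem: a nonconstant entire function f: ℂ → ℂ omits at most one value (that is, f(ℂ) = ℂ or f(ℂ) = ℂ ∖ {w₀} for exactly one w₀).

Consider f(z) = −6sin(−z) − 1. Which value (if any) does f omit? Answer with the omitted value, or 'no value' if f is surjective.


Little Picard bounds the complement of f(ℂ) to at most one point.
sin is entire and surjective onto ℂ: for every w ∈ ℂ, sin(ζ) = w has a solution ζ ∈ ℂ (e.g., via the complex inverse arcsin). With ζ = −z this gives z = ζ/(-1). Then -6·sin(−z) takes every value in -6·ℂ = ℂ, and adding -1 is a bijection of ℂ. So f is surjective and omits no value. (Note: only on the real line is sin bounded by [−1, 1].)

Omitted value: no value.


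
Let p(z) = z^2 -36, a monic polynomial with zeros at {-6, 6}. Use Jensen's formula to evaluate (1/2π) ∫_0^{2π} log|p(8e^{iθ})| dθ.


Zeros: -6, 6; r = 8.
Inside |z| < r: -6, 6. Outside (|z| ≥ r): ∅.
p(0) = -36, so log|p(0)| = log(36) = 3.5835.
Apply Jensen: I(r) = log|p(0)| + Σ_k log(r/|z_k|), summed over zeros inside |z| < r.
  log(r/|z_k|) for z_k = -6: log(8/6) = 0.2877
  log(r/|z_k|) for z_k = 6: log(8/6) = 0.2877
Sum over inside zeros: 0.5754.
I(r) = log|p(0)| + (inside sum) = 3.5835 + 0.5754 = 4.1589.
Closed form (all zeros inside, monic): I(r) = n·log(r) = 2·log(8) = 4.1589. ✓

I(r) ≈ 4.1589.


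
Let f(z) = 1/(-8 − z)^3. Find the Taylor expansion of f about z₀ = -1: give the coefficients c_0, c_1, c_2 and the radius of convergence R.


Let w = z − z₀, so z = z₀ + w.
Then -8 − z = -8 − (z₀ + w) = (-8 − z₀) − w = -7 − w.
f(z) = 1/(-7 − w)^3 = (1/(-7)^3) · (1 − w/(-7))^{−3}.
By the binomial series (1−u)^{−3} = Σ_{n≥0} C(n+2, 2) u^n for |u|<1, with u = w/(-7):
  c_n = C(n+2, 2) / (-7)^(n+3).
  c_0 = 1/(-7)^3 = -1/343.
  c_1 = 3/(-7)^4 = 3/2401.
  c_2 = 6/(-7)^5 = -6/16807.
The series is valid for |w/d| < 1, i.e. |z − z₀| < |d|.
Radius of convergence: R = |-8 − z₀| = |-7| = 7 (distance from z₀ to the singularity z = -8).

c_0 = -1/343, c_1 = 3/2401, c_2 = -6/16807; R = 7.


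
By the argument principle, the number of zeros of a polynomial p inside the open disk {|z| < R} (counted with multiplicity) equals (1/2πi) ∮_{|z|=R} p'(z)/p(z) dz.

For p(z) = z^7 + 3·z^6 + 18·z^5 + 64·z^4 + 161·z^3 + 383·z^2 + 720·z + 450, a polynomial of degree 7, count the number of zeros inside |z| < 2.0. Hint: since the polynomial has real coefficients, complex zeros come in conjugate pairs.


The zeros of p are: (1 + 3i), (1 - 3i), -1, (0 + 3i), (0 - 3i), (-2 + 1i), (-2 - 1i).
Their magnitudes are: 3.162, 3.162, 1, 3, 3, 2.236, 2.236.
Zeros with |z| < R = 2.0: -1.
Count = 1.
By the argument principle, (1/2πi) ∮_{|z|=R} p'(z)/p(z) dz equals exactly this count.

Number of zeros inside |z| < 2.0: 1.


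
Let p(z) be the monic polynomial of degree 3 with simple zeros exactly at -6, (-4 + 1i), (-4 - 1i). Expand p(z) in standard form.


The polynomial is p(z) = ∏_{α ∈ S} (z − α), where S = {-6, (-4 + 1i), (-4 - 1i)}.
Expanding the product yields: p(z) = z^3 + 14·z^2 + 65·z + 102.
Note conjugate pairs combine to real quadratics: (z − (-4+1i))(z − (-4−1i)) = z² + 8z + 17.
The resulting polynomial has degree 3 and real coefficients as required.

p(z) = z^3 + 14·z^2 + 65·z + 102.


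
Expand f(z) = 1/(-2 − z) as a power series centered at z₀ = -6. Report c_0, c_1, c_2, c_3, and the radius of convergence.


Let w = z − z₀, so z = z₀ + w.
Then -2 − z = -2 − (z₀ + w) = (-2 − z₀) − w = 4 − w.
f(z) = 1/(4 − w) = (1/(4)) · 1/(1 − w/(4)) = Σ_{n≥0} w^n / (4)^(n+1).
So c_n = 1/(4)^(n+1):
  c_0 = 1/(4)^1 = 1/4.
  c_1 = 1/(4)^2 = 1/16.
  c_2 = 1/(4)^3 = 1/64.
  c_3 = 1/(4)^4 = 1/256.
The series is valid for |w/d| < 1, i.e. |z − z₀| < |d|.
Radius of convergence: R = |-2 − z₀| = |4| = 4 (distance from z₀ to the singularity z = -2).

c_0 = 1/4, c_1 = 1/16, c_2 = 1/64, c_3 = 1/256; R = 4.


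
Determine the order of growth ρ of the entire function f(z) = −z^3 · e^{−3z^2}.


M(r) = max_{|z|=r} |-1|·|z|^3·|e^{−3z^2}| = 1·r^3 · e^{3r^2} (the factors attain their maxima compatibly on |z|=r). Then log M(r) = log 1 + 3·log r + 3r^2, dominated by the last term, so log log M(r) ~ 2·log r. The polynomial factor -1z^3 contributes only a log r term and does not affect the order. ρ = 2.
Therefore ρ = 2.

Order ρ = 2.


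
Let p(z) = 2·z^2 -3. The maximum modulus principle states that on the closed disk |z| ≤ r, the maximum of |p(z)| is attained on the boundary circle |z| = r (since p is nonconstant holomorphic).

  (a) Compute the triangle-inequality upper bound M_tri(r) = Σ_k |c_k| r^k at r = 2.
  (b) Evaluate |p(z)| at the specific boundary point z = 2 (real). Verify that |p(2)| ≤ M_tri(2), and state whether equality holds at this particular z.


Coefficients: c_0 = -3, c_1 = 0, c_2 = 2. Radius r = 2.
Part (a). Triangle bound: M_tri(r) = Σ_k |c_k| r^k
  = |-3|·2^0 + |0|·2^1 + |2|·2^2
  = 3 + 0 + 8 = 11.
This bounds M(r) := max_{|z|=r} |p(z)| from above; equality holds iff all terms c_k z^k can be made to align in phase at a single z on |z|=r.
Part (b). At z = 2 (real, on the circle |z| = r):
  p(2) = (-3)·2^0 + (0)·2^1 + (2)·2^2 = 5.
  |p(2)| = 5.
Check: |p(2)| = 5 ≤ 11 = M_tri(2). ✓ Equality does not hold at z = 2 (the coefficients have mixed signs, so the terms do not all align in phase there).

M_tri(2) = 11; |p(2)| = 5; equality at z=2: no.


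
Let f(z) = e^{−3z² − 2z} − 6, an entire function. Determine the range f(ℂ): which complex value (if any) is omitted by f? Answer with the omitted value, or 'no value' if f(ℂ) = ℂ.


Little Picard bounds the complement of f(ℂ) to at most one point.
The exponent g(z) = −3z² − 2z is a nonconstant polynomial, hence surjective onto ℂ. So e^{g(z)} takes every value in {e^w : w ∈ ℂ} = ℂ ∖ {0}. Adding -6 shifts the range to ℂ ∖ {-6}. f omits exactly -6.

Omitted value: -6.


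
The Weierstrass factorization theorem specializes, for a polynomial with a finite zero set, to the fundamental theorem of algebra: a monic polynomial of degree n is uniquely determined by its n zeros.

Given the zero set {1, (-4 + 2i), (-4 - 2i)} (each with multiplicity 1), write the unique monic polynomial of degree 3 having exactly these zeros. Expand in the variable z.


The polynomial is p(z) = ∏_{α ∈ S} (z − α), where S = {1, (-4 + 2i), (-4 - 2i)}.
Expanding the product yields: p(z) = z^3 + 7·z^2 + 12·z -20.
Note conjugate pairs combine to real quadratics: (z − (-4+2i))(z − (-4−2i)) = z² + 8z + 20.
The resulting polynomial has degree 3 and real coefficients as required.

p(z) = z^3 + 7·z^2 + 12·z -20.


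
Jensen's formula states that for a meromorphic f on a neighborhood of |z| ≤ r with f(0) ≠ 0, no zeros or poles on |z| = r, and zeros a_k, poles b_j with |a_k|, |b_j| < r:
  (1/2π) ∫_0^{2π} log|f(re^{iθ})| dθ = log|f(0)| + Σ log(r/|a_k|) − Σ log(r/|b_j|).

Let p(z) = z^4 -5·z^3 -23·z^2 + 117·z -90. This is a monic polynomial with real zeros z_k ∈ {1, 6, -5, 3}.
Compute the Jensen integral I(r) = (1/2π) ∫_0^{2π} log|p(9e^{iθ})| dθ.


Zeros: -5, 1, 3, 6; r = 9.
Inside |z| < r: -5, 1, 3, 6. Outside (|z| ≥ r): ∅.
p(0) = -90, so log|p(0)| = log(90) = 4.4998.
Apply Jensen: I(r) = log|p(0)| + Σ_k log(r/|z_k|), summed over zeros inside |z| < r.
  log(r/|z_k|) for z_k = 1: log(9/1) = 2.1972
  log(r/|z_k|) for z_k = 6: log(9/6) = 0.4055
  log(r/|z_k|) for z_k = -5: log(9/5) = 0.5878
  log(r/|z_k|) for z_k = 3: log(9/3) = 1.0986
Sum over inside zeros: 4.2891.
I(r) = log|p(0)| + (inside sum) = 4.4998 + 4.2891 = 8.7889.
Closed form (all zeros inside, monic): I(r) = n·log(r) = 4·log(9) = 8.7889. ✓

I(r) ≈ 8.7889.


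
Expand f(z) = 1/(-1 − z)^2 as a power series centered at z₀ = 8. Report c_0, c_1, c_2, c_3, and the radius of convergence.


Let w = z − z₀, so z = z₀ + w.
Then -1 − z = -1 − (z₀ + w) = (-1 − z₀) − w = -9 − w.
f(z) = 1/(-9 − w)^2 = (1/(-9)^2) · (1 − w/(-9))^{−2}.
By the binomial series (1−u)^{−2} = Σ_{n≥0} C(n+1, 1) u^n for |u|<1, with u = w/(-9):
  c_n = C(n+1, 1) / (-9)^(n+2).
  c_0 = 1/(-9)^2 = 1/81.
  c_1 = 2/(-9)^3 = -2/729.
  c_2 = 3/(-9)^4 = 1/2187.
  c_3 = 4/(-9)^5 = -4/59049.
The series is valid for |w/d| < 1, i.e. |z − z₀| < |d|.
Radius of convergence: R = |-1 − z₀| = |-9| = 9 (distance from z₀ to the singularity z = -1).

c_0 = 1/81, c_1 = -2/729, c_2 = 1/2187, c_3 = -4/59049; R = 9.


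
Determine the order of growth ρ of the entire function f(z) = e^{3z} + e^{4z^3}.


Each summand is entire of order 1 and 3 respectively (as in the single-exponential case). The order of a sum is at most the max of the orders, so ρ ≤ 3. For the lower bound: on |z|=r choose arg z so that 4z^3 is real positive; then |e^{4z^3}| = e^{4r^3} while |e^{3z}| ≤ e^{3r^1} = o(e^{4r^3}). So |f| ≥ e^{4r^3}(1 − o(1)) and ρ ≥ 3. Hence ρ = max(1, 3) = 3.
Therefore ρ = 3.

Order ρ = 3.


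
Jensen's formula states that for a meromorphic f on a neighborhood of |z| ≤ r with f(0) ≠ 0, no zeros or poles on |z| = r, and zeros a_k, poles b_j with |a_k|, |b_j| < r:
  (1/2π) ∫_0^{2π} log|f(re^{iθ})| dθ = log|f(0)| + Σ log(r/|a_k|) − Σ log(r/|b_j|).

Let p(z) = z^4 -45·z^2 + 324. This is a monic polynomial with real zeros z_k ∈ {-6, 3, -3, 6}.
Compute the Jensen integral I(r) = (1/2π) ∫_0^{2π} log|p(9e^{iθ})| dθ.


Zeros: -6, -3, 3, 6; r = 9.
Inside |z| < r: -6, -3, 3, 6. Outside (|z| ≥ r): ∅.
p(0) = 324, so log|p(0)| = log(324) = 5.7807.
Apply Jensen: I(r) = log|p(0)| + Σ_k log(r/|z_k|), summed over zeros inside |z| < r.
  log(r/|z_k|) for z_k = -6: log(9/6) = 0.4055
  log(r/|z_k|) for z_k = 3: log(9/3) = 1.0986
  log(r/|z_k|) for z_k = -3: log(9/3) = 1.0986
  log(r/|z_k|) for z_k = 6: log(9/6) = 0.4055
Sum over inside zeros: 3.0082.
I(r) = log|p(0)| + (inside sum) = 5.7807 + 3.0082 = 8.7889.
Closed form (all zeros inside, monic): I(r) = n·log(r) = 4·log(9) = 8.7889. ✓

I(r) ≈ 8.7889.


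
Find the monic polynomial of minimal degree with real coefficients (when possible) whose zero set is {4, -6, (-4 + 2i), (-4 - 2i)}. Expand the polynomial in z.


The polynomial is p(z) = ∏_{α ∈ S} (z − α), where S = {4, -6, (-4 + 2i), (-4 - 2i)}.
Expanding the product yields: p(z) = z^4 + 10·z^3 + 12·z^2 -152·z -480.
Note conjugate pairs combine to real quadratics: (z − (-4+2i))(z − (-4−2i)) = z² + 8z + 20.
The resulting polynomial has degree 4 and real coefficients as required.

p(z) = z^4 + 10·z^3 + 12·z^2 -152·z -480.


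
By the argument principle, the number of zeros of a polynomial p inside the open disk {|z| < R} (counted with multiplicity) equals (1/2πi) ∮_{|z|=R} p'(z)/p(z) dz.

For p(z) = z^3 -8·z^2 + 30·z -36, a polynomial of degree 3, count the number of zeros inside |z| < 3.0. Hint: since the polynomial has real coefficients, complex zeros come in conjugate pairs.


The zeros of p are: 2, (3 + 3i), (3 - 3i).
Their magnitudes are: 2, 4.243, 4.243.
Zeros with |z| < R = 3.0: 2.
Count = 1.
By the argument principle, (1/2πi) ∮_{|z|=R} p'(z)/p(z) dz equals exactly this count.

Number of zeros inside |z| < 3.0: 1.


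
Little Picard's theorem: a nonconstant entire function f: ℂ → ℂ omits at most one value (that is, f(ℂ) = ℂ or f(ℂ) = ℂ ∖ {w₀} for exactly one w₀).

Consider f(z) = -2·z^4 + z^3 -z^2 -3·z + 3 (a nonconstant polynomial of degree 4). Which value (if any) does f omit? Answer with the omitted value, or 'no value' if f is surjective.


Little Picard bounds the complement of f(ℂ) to at most one point.
For every w ∈ ℂ, the equation p(z) − w = 0 is a nonconstant polynomial in z and hence has at least one root by the fundamental theorem of algebra. So p is surjective onto ℂ, omitting no value.

Omitted value: no value.


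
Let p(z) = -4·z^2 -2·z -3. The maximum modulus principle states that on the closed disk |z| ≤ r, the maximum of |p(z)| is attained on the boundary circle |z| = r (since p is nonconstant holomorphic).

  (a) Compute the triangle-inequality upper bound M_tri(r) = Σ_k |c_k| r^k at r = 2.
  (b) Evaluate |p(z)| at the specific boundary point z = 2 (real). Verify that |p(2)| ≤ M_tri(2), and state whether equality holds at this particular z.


Coefficients: c_0 = -3, c_1 = -2, c_2 = -4. Radius r = 2.
Part (a). Triangle bound: M_tri(r) = Σ_k |c_k| r^k
  = |-3|·2^0 + |-2|·2^1 + |-4|·2^2
  = 3 + 4 + 16 = 23.
This bounds M(r) := max_{|z|=r} |p(z)| from above; equality holds iff all terms c_k z^k can be made to align in phase at a single z on |z|=r.
Part (b). At z = 2 (real, on the circle |z| = r):
  p(2) = (-3)·2^0 + (-2)·2^1 + (-4)·2^2 = -23.
  |p(2)| = 23.
Since all nonzero coefficients share the same sign, |p(2)| = 23 = M_tri(2); the triangle bound is attained at z = 2, so in fact M(r) = 23.

M_tri(2) = 23; |p(2)| = 23; equality at z=2: yes.


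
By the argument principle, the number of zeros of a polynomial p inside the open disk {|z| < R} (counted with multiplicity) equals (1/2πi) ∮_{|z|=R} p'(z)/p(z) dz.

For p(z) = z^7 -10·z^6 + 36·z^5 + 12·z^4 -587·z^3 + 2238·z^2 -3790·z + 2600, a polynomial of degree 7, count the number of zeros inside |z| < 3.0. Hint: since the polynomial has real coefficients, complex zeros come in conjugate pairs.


The zeros of p are: (2 + 3i), (2 - 3i), (2 + 1i), (2 - 1i), -4, (3 + 1i), (3 - 1i).
Their magnitudes are: 3.606, 3.606, 2.236, 2.236, 4, 3.162, 3.162.
Zeros with |z| < R = 3.0: (2 + 1i), (2 - 1i).
Count = 2.
By the argument principle, (1/2πi) ∮_{|z|=R} p'(z)/p(z) dz equals exactly this count.

Number of zeros inside |z| < 3.0: 2.


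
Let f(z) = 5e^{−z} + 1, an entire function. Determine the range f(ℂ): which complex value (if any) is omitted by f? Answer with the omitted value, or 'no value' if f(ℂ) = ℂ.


Little Picard bounds the complement of f(ℂ) to at most one point.
e^{−z} is never zero on ℂ, so 5·e^{−z} takes every value in ℂ ∖ {0}. Adding 1 shifts the range to ℂ ∖ {1}. Thus f omits exactly the value 1.

Omitted value: 1.


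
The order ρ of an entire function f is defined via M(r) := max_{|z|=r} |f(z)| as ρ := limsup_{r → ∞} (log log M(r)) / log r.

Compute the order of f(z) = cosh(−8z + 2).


cosh(w) is a linear combination of e^{iw} and e^{−iw} (or e^w, e^{−w} in the hyperbolic case), so |cosh(w)| ≤ e^{|w|}. With w = −8z + 2, |w| ≤ 8|z| + 2 = 8r + 2 on |z| = r, giving M(r) ≤ e^{8r + 2}, so ρ ≤ 1. On a suitable ray (z = it for sin/cos; z = t for sinh/cosh, t real → ∞), |cosh(−8z + 2)| grows like e^{8|t|}/2, so ρ ≥ 1. Hence ρ = 1.
Therefore ρ = 1.

Order ρ = 1.


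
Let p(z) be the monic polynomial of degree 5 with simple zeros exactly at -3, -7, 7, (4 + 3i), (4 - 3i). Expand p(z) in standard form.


The polynomial is p(z) = ∏_{α ∈ S} (z − α), where S = {-3, -7, 7, (4 + 3i), (4 - 3i)}.
Expanding the product yields: p(z) = z^5 -5·z^4 -48·z^3 + 320·z^2 -49·z -3675.
Note conjugate pairs combine to real quadratics: (z − (4+3i))(z − (4−3i)) = z² − 8z + 25.
The resulting polynomial has degree 5 and real coefficients as required.

p(z) = z^5 -5·z^4 -48·z^3 + 320·z^2 -49·z -3675.


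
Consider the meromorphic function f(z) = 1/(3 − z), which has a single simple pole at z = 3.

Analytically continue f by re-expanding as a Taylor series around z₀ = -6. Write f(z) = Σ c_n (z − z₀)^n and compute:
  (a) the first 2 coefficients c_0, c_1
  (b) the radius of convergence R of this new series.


Let w = z − z₀, so z = z₀ + w.
Then 3 − z = 3 − (z₀ + w) = (3 − z₀) − w = 9 − w.
f(z) = 1/(9 − w) = (1/(9)) · 1/(1 − w/(9)) = Σ_{n≥0} w^n / (9)^(n+1).
So c_n = 1/(9)^(n+1):
  c_0 = 1/(9)^1 = 1/9.
  c_1 = 1/(9)^2 = 1/81.
The series is valid for |w/d| < 1, i.e. |z − z₀| < |d|.
Radius of convergence: R = |3 − z₀| = |9| = 9 (distance from z₀ to the singularity z = 3).

c_0 = 1/9, c_1 = 1/81; R = 9.


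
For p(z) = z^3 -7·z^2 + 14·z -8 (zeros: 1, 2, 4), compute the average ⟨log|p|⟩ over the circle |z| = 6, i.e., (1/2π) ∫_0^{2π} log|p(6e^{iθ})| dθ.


Zeros: 1, 2, 4; r = 6.
Inside |z| < r: 1, 2, 4. Outside (|z| ≥ r): ∅.
p(0) = -8, so log|p(0)| = log(8) = 2.0794.
Apply Jensen: I(r) = log|p(0)| + Σ_k log(r/|z_k|), summed over zeros inside |z| < r.
  log(r/|z_k|) for z_k = 1: log(6/1) = 1.7918
  log(r/|z_k|) for z_k = 2: log(6/2) = 1.0986
  log(r/|z_k|) for z_k = 4: log(6/4) = 0.4055
Sum over inside zeros: 3.2958.
I(r) = log|p(0)| + (inside sum) = 2.0794 + 3.2958 = 5.3753.
Closed form (all zeros inside, monic): I(r) = n·log(r) = 3·log(6) = 5.3753. ✓

I(r) ≈ 5.3753.


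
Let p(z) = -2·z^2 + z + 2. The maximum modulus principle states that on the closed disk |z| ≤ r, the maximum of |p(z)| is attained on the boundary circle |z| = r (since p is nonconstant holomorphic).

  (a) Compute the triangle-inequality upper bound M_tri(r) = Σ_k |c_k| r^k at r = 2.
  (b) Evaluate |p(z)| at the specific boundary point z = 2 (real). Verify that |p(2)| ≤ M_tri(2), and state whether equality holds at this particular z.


Coefficients: c_0 = 2, c_1 = 1, c_2 = -2. Radius r = 2.
Part (a). Triangle bound: M_tri(r) = Σ_k |c_k| r^k
  = |2|·2^0 + |1|·2^1 + |-2|·2^2
  = 2 + 2 + 8 = 12.
This bounds M(r) := max_{|z|=r} |p(z)| from above; equality holds iff all terms c_k z^k can be made to align in phase at a single z on |z|=r.
Part (b). At z = 2 (real, on the circle |z| = r):
  p(2) = (2)·2^0 + (1)·2^1 + (-2)·2^2 = -4.
  |p(2)| = 4.
Check: |p(2)| = 4 ≤ 12 = M_tri(2). ✓ Equality does not hold at z = 2 (the coefficients have mixed signs, so the terms do not all align in phase there).

M_tri(2) = 12; |p(2)| = 4; equality at z=2: no.


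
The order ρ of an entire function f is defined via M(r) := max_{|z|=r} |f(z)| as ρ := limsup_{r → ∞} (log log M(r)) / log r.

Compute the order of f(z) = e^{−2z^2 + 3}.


|e^{−2z^2 + 3}| = e^{Re(-2·z^2) + 3} ≤ e^{2|z|^2 + 3} = e^{2r^2 + 3} on |z| = r, so ρ ≤ 2. Choosing z on |z|=r so that -2·z^2 is real positive (always possible by picking arg z appropriately) gives |f(z)| = e^{2r^2 + 3}, matching the bound. The additive constant 3 does not affect log log M(r) ~ 2·log r. Hence ρ = 2.
Therefore ρ = 2.

Order ρ = 2.


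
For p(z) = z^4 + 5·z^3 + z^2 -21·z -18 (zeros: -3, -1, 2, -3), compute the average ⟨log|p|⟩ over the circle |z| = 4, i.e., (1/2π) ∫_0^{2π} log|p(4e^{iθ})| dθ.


Zeros: -3, -3, -1, 2; r = 4.
Inside |z| < r: -3, -3, -1, 2. Outside (|z| ≥ r): ∅.
p(0) = -18, so log|p(0)| = log(18) = 2.8904.
Apply Jensen: I(r) = log|p(0)| + Σ_k log(r/|z_k|), summed over zeros inside |z| < r.
  log(r/|z_k|) for z_k = -3: log(4/3) = 0.2877
  log(r/|z_k|) for z_k = -1: log(4/1) = 1.3863
  log(r/|z_k|) for z_k = 2: log(4/2) = 0.6931
  log(r/|z_k|) for z_k = -3: log(4/3) = 0.2877
Sum over inside zeros: 2.6548.
I(r) = log|p(0)| + (inside sum) = 2.8904 + 2.6548 = 5.5452.
Closed form (all zeros inside, monic): I(r) = n·log(r) = 4·log(4) = 5.5452. ✓

I(r) ≈ 5.5452.
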